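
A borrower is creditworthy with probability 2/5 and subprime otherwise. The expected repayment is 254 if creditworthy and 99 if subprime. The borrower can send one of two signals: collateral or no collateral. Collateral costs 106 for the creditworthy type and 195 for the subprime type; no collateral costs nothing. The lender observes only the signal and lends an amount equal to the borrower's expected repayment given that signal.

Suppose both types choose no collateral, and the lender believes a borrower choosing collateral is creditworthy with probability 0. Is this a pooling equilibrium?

On the equilibrium path (no collateral) the lender holds the prior 2/5 and pays 2/5·254 + 3/5·99 = 161. Off-path (collateral) belief 0 gives 0·254 + 1·99 = 99.
Creditworthy: no collateral gives 161 − 0 = 161; collateral gives 99 − 106 = -7. Stays. ✓
Subprime: no collateral gives 161 − 0 = 161; collateral gives 99 − 195 = -96. Stays. ✓
Beliefs are Bayes-consistent on-path and both types best-respond.

Yes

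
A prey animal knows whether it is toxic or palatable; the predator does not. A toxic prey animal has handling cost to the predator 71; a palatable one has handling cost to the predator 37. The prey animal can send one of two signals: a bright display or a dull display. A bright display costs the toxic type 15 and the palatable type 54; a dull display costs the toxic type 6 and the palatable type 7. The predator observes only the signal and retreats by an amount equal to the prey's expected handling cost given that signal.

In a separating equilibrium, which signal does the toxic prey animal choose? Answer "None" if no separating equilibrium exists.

Try toxic → bright display, palatable → dull display:
  Under separation the predator infers type exactly: bright display → toxic (pays 71), dull display → palatable (pays 37).
  Toxic: bright display gives 71 − 15 = 56; dull display gives 37 − 6 = 31. No deviation. ✓
  Palatable: dull display gives 37 − 7 = 30; bright display gives 71 − 54 = 17. No deviation. ✓
Both hold — the toxic type sends bright display.

bright display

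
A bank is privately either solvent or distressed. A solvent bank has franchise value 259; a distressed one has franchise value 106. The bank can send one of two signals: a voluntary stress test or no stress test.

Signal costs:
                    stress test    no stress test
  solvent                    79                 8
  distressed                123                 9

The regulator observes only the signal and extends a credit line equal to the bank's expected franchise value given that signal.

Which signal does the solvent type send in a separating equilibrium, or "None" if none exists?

Try solvent → stress test, distressed → no stress test:
  Under separation the regulator infers type exactly: stress test → solvent (pays 259), no stress test → distressed (pays 106).
  Solvent: stress test gives 259 − 79 = 180; no stress test gives 106 − 8 = 98. No deviation. ✓
  Distressed: no stress test gives 106 − 9 = 97; stress test gives 259 − 123 = 136. Would deviate. ✗
Try solvent → no stress test, distressed → stress test:
  Under separation the regulator infers type exactly: no stress test → solvent (pays 259), stress test → distressed (pays 106).
  Solvent: no stress test gives 259 − 8 = 251; stress test gives 106 − 79 = 27. No deviation. ✓
  Distressed: stress test gives 106 − 123 = -17; no stress test gives 259 − 9 = 250. Would deviate. ✗
Neither assignment is incentive-compatible.

None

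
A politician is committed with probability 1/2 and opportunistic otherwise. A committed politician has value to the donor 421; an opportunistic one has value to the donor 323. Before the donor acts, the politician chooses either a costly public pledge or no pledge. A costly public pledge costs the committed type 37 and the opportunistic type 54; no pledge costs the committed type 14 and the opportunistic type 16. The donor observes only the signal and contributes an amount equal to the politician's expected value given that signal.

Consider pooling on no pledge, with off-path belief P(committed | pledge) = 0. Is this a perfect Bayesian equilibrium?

Yes

At the pooled signal (no pledge) the donor holds the prior 1/2 and pays 1/2·421 + 1/2·323 = 372. Off-path (pledge) belief 0 gives 0·421 + 1·323 = 323.
Committed: no pledge gives 372 − 14 = 358; pledge gives 323 − 37 = 286. Stays. ✓
Opportunistic: no pledge gives 372 − 16 = 356; pledge gives 323 − 54 = 269. Stays. ✓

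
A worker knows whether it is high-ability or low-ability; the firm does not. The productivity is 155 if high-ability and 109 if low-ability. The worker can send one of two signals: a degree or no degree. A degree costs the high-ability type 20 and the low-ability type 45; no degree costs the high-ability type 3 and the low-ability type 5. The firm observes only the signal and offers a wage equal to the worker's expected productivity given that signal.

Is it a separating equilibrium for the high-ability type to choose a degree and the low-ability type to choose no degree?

Under separation the firm infers type exactly: degree → high-ability (pays 155), no degree → low-ability (pays 109).
High-ability: degree gives 155 − 20 = 135; no degree gives 109 − 3 = 106. No deviation. ✓
Low-ability: no degree gives 109 − 5 = 104; degree gives 155 − 45 = 110. Would deviate. ✗

No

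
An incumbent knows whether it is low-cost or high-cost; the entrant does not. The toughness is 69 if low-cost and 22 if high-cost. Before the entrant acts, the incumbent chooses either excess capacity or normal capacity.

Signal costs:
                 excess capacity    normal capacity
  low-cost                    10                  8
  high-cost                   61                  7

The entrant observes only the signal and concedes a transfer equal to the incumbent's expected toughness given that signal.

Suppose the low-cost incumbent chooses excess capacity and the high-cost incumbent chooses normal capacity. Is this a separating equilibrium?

Yes

Under separation the entrant infers type exactly: excess capacity → low-cost (pays 69), normal capacity → high-cost (pays 22).
Low-cost: excess capacity gives 69 − 10 = 59; normal capacity gives 22 − 8 = 14. No deviation. ✓
High-cost: normal capacity gives 22 − 7 = 15; excess capacity gives 69 − 61 = 8. No deviation. ✓
Both incentive constraints hold.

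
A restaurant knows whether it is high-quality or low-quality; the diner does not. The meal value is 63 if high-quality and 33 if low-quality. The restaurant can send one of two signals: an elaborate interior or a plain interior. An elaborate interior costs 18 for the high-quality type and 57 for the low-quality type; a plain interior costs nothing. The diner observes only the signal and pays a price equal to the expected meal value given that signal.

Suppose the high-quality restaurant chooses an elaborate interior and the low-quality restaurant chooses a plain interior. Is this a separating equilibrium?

If types separate, elaborate interior earns payment 63 and plain interior earns 33.
High-quality: elaborate interior gives 63 − 18 = 45; plain interior gives 33 − 0 = 33. No deviation. ✓
Low-quality: plain interior gives 33 − 0 = 33; elaborate interior gives 63 − 57 = 6. No deviation. ✓
Neither type gains from mimicking the other.

Yes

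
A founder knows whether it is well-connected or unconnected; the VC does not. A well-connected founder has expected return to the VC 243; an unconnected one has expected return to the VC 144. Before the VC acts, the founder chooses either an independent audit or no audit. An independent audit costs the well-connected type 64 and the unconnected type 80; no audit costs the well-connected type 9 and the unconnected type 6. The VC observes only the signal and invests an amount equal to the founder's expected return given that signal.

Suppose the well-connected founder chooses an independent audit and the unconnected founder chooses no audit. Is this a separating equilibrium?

If types separate, audit earns payment 243 and no audit earns 144.
Well-connected: audit gives 243 − 64 = 179; no audit gives 144 − 9 = 135. No deviation. ✓
Unconnected: no audit gives 144 − 6 = 138; audit gives 243 − 80 = 163. Would deviate. ✗

No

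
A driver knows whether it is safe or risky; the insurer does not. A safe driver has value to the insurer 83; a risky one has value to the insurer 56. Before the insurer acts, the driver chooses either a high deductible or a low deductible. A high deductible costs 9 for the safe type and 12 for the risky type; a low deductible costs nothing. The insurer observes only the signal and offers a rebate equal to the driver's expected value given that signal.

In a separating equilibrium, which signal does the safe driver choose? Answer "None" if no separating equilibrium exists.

Try safe → high deductible, risky → low deductible:
  Under separation the insurer infers type exactly: high deductible → safe (pays 83), low deductible → risky (pays 56).
  Safe: high deductible gives 83 − 9 = 74; low deductible gives 56 − 0 = 56. No deviation. ✓
  Risky: low deductible gives 56 − 0 = 56; high deductible gives 83 − 12 = 71. Would deviate. ✗
Try safe → low deductible, risky → high deductible:
  Under separation the insurer infers type exactly: low deductible → safe (pays 83), high deductible → risky (pays 56).
  Safe: low deductible gives 83 − 0 = 83; high deductible gives 56 − 9 = 47. No deviation. ✓
  Risky: high deductible gives 56 − 12 = 44; low deductible gives 83 − 0 = 83. Would deviate. ✗
Neither assignment is incentive-compatible.

None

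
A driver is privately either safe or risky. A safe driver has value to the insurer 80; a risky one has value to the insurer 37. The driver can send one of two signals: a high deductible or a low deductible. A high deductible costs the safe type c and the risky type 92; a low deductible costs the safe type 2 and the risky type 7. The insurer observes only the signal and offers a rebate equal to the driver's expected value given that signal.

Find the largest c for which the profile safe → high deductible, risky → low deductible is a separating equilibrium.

45

Under separation: high deductible → safe (pays 80); low deductible → risky (pays 37).
Risky: 37 − 7 = 30 ≥ 80 − 92 = -12. Holds regardless of c. ✓
Safe: 80 − c ≥ 37 − 2, so c ≤ 80 − 35 = 45.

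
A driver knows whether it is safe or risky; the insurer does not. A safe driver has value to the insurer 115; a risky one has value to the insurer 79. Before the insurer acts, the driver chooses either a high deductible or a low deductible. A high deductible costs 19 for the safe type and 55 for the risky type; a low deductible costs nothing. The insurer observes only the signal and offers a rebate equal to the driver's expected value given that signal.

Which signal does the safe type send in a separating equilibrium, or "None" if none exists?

Try safe → high deductible, risky → low deductible:
  Under separation the insurer infers type exactly: high deductible → safe (pays 115), low deductible → risky (pays 79).
  Safe: high deductible gives 115 − 19 = 96; low deductible gives 79 − 0 = 79. No deviation. ✓
  Risky: low deductible gives 79 − 0 = 79; high deductible gives 115 − 55 = 60. No deviation. ✓
Both hold — the safe type sends high deductible.

high deductible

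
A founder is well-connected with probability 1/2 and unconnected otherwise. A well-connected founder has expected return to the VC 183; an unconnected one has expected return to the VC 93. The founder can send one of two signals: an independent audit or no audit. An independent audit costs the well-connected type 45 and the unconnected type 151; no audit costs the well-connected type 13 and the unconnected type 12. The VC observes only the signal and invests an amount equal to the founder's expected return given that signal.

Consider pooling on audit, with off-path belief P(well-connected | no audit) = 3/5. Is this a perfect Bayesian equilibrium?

No

At the pooled signal (audit) the VC holds the prior 1/2 and pays 1/2·183 + 1/2·93 = 138. Off-path (no audit) belief 3/5 gives 3/5·183 + 2/5·93 = 147.
Well-connected: audit gives 138 − 45 = 93; no audit gives 147 − 13 = 134. Deviates. ✗
Unconnected: audit gives 138 − 151 = -13; no audit gives 147 − 12 = 135. Deviates. ✗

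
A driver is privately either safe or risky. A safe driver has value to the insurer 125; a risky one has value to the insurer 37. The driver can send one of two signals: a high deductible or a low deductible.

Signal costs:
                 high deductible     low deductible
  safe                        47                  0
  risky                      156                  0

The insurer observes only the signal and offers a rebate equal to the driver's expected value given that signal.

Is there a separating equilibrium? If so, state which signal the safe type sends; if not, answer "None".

Try safe → high deductible, risky → low deductible:
  If types separate, high deductible earns payment 125 and low deductible earns 37.
  Safe: high deductible gives 125 − 47 = 78; low deductible gives 37 − 0 = 37. No deviation. ✓
  Risky: low deductible gives 37 − 0 = 37; high deductible gives 125 − 156 = -31. No deviation. ✓
Both hold — the safe type sends high deductible.

high deductible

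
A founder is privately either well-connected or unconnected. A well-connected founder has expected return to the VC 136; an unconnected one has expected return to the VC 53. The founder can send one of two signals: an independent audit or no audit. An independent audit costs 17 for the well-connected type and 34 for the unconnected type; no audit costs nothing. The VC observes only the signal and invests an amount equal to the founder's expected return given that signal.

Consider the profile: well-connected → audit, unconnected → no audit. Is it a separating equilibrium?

Under separation the VC infers type exactly: audit → well-connected (pays 136), no audit → unconnected (pays 53).
Well-connected: audit gives 136 − 17 = 119; no audit gives 53 − 0 = 53. No deviation. ✓
Unconnected: no audit gives 53 − 0 = 53; audit gives 136 − 34 = 102. Would deviate. ✗

No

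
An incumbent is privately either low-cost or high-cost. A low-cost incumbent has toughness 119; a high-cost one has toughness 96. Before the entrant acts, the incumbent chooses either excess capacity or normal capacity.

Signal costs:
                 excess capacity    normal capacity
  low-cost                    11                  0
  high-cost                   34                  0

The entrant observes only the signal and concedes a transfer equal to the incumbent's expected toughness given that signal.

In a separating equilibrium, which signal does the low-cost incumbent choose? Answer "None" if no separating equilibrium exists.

Try low-cost → excess capacity, high-cost → normal capacity:
  Under separation the entrant infers type exactly: excess capacity → low-cost (pays 119), normal capacity → high-cost (pays 96).
  Low-cost: excess capacity gives 119 − 11 = 108; normal capacity gives 96 − 0 = 96. No deviation. ✓
  High-cost: normal capacity gives 96 − 0 = 96; excess capacity gives 119 − 34 = 85. No deviation. ✓
Both hold — the low-cost type sends excess capacity.

excess capacity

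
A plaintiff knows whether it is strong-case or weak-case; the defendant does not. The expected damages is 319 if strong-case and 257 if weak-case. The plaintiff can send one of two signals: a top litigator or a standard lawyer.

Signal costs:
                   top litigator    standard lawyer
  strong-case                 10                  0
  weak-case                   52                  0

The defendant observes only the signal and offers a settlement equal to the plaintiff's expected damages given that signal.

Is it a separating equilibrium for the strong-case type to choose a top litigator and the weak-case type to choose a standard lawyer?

If types separate, top litigator earns payment 319 and standard lawyer earns 257.
Strong-case: top litigator gives 319 − 10 = 309; standard lawyer gives 257 − 0 = 257. No deviation. ✓
Weak-case: standard lawyer gives 257 − 0 = 257; top litigator gives 319 − 52 = 267. Would deviate. ✗

No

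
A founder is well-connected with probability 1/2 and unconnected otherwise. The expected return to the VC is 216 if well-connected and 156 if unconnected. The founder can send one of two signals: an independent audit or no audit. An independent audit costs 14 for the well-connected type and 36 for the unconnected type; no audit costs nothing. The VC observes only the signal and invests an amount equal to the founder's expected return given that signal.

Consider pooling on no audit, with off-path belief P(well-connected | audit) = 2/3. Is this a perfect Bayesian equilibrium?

On the equilibrium path (no audit) the VC holds the prior 1/2 and pays 1/2·216 + 1/2·156 = 186. Off-path (audit) belief 2/3 gives 2/3·216 + 1/3·156 = 196.
Well-connected: no audit gives 186 − 0 = 186; audit gives 196 − 14 = 182. Stays. ✓
Unconnected: no audit gives 186 − 0 = 186; audit gives 196 − 36 = 160. Stays. ✓
Beliefs are Bayes-consistent on-path and both types best-respond.

Yes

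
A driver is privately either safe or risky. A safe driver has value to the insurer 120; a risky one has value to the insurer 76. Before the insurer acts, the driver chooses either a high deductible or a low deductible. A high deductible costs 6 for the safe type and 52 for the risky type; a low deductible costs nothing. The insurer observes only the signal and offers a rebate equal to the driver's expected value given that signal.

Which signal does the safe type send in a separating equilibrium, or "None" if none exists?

high deductible

Try safe → high deductible, risky → low deductible:
  If types separate, high deductible earns payment 120 and low deductible earns 76.
  Safe: high deductible gives 120 − 6 = 114; low deductible gives 76 − 0 = 76. No deviation. ✓
  Risky: low deductible gives 76 − 0 = 76; high deductible gives 120 − 52 = 68. No deviation. ✓
Both hold — the safe type sends high deductible.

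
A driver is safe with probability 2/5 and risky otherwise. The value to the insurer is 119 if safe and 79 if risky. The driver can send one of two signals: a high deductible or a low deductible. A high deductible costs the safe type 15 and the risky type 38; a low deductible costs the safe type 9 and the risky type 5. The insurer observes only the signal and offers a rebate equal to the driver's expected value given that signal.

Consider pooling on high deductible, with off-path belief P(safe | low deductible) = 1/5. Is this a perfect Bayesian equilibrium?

No

On the equilibrium path (high deductible) the insurer holds the prior 2/5 and pays 2/5·119 + 3/5·79 = 95. Off-path (low deductible) belief 1/5 gives 1/5·119 + 4/5·79 = 87.
Safe: high deductible gives 95 − 15 = 80; low deductible gives 87 − 9 = 78. Stays. ✓
Risky: high deductible gives 95 − 38 = 57; low deductible gives 87 − 5 = 82. Deviates. ✗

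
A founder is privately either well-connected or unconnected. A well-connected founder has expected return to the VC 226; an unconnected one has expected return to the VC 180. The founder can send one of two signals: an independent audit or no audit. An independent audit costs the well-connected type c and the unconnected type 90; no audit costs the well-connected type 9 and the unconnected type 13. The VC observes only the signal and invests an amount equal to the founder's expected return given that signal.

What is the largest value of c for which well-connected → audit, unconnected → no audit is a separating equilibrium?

Under separation: audit → well-connected (pays 226); no audit → unconnected (pays 180).
Unconnected: 180 − 13 = 167 ≥ 226 − 90 = 136. Holds regardless of c. ✓
Well-connected: 226 − c ≥ 180 − 9, so c ≤ 226 − 171 = 55.

55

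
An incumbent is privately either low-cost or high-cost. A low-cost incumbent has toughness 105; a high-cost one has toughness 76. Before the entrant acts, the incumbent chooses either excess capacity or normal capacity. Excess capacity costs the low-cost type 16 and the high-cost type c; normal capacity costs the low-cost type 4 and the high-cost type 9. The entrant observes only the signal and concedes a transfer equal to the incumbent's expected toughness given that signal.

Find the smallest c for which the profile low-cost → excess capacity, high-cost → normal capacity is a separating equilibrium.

38

Under separation: excess capacity → low-cost (pays 105); normal capacity → high-cost (pays 76).
Low-cost: 105 − 16 = 89 ≥ 76 − 4 = 72. Holds regardless of c. ✓
High-cost: 76 − 9 ≥ 105 − c, so c ≥ 105 − 67 = 38.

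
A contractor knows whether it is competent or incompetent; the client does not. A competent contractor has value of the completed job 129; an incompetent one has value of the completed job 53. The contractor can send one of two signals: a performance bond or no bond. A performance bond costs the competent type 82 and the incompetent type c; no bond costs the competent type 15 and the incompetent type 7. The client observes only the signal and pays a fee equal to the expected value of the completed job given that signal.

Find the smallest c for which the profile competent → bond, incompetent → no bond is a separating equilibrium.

83

Under separation: bond → competent (pays 129); no bond → incompetent (pays 53).
Competent: 129 − 82 = 47 ≥ 53 − 15 = 38. Holds regardless of c. ✓
Incompetent: 53 − 7 ≥ 129 − c, so c ≥ 129 − 46 = 83.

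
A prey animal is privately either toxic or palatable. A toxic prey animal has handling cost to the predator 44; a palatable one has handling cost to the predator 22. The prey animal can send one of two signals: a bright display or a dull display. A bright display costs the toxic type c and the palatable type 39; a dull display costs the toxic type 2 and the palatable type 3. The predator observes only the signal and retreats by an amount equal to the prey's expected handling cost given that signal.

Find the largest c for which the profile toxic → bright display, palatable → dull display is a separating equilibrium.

24

Under separation: bright display → toxic (pays 44); dull display → palatable (pays 22).
Palatable: 22 − 3 = 19 ≥ 44 − 39 = 5. Holds regardless of c. ✓
Toxic: 44 − c ≥ 22 − 2, so c ≤ 44 − 20 = 24.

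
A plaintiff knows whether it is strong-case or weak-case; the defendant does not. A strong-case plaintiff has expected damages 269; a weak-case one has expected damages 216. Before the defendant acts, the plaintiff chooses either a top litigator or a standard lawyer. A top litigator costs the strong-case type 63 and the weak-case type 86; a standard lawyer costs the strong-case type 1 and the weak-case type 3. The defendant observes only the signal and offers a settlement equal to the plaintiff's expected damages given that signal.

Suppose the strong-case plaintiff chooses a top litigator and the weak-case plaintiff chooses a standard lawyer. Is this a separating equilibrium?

No

If types separate, top litigator earns payment 269 and standard lawyer earns 216.
Strong-case: top litigator gives 269 − 63 = 206; standard lawyer gives 216 − 1 = 215. Would deviate. ✗
Weak-case: standard lawyer gives 216 − 3 = 213; top litigator gives 269 − 86 = 183. No deviation. ✓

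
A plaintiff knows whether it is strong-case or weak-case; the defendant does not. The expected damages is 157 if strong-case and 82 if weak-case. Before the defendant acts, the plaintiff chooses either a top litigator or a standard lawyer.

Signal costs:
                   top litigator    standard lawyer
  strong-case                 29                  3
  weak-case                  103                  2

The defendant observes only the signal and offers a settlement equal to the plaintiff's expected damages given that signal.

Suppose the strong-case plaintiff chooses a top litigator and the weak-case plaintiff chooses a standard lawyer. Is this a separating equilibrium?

Yes

If types separate, top litigator earns payment 157 and standard lawyer earns 82.
Strong-case: top litigator gives 157 − 29 = 128; standard lawyer gives 82 − 3 = 79. No deviation. ✓
Weak-case: standard lawyer gives 82 − 2 = 80; top litigator gives 157 − 103 = 54. No deviation. ✓
Both incentive constraints hold.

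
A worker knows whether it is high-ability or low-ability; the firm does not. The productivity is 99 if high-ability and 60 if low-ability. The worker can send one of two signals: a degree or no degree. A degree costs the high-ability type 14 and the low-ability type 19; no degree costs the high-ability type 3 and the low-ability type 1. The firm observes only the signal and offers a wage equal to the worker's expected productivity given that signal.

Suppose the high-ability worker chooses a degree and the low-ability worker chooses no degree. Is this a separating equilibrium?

If types separate, degree earns payment 99 and no degree earns 60.
High-ability: degree gives 99 − 14 = 85; no degree gives 60 − 3 = 57. No deviation. ✓
Low-ability: no degree gives 60 − 1 = 59; degree gives 99 − 19 = 80. Would deviate. ✗

No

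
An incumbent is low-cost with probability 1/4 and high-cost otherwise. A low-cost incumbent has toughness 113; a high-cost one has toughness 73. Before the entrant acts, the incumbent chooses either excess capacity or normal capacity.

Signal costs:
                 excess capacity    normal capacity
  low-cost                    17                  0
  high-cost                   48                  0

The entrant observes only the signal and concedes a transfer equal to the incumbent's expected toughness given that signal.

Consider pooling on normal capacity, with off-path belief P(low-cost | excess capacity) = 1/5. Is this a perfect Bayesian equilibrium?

On the equilibrium path (normal capacity) the entrant holds the prior 1/4 and pays 1/4·113 + 3/4·73 = 83. Off-path (excess capacity) belief 1/5 gives 1/5·113 + 4/5·73 = 81.
Low-cost: normal capacity gives 83 − 0 = 83; excess capacity gives 81 − 17 = 64. Stays. ✓
High-cost: normal capacity gives 83 − 0 = 83; excess capacity gives 81 − 48 = 33. Stays. ✓
Beliefs are Bayes-consistent on-path and both types best-respond.

Yes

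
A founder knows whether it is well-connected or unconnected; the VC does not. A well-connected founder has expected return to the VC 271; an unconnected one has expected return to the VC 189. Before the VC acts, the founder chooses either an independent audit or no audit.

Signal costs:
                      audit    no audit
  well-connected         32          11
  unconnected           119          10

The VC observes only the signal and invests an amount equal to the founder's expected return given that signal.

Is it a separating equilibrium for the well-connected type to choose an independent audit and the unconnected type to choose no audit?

Yes

If types separate, audit earns payment 271 and no audit earns 189.
Well-connected: audit gives 271 − 32 = 239; no audit gives 189 − 11 = 178. No deviation. ✓
Unconnected: no audit gives 189 − 10 = 179; audit gives 271 − 119 = 152. No deviation. ✓
Neither type gains from mimicking the other.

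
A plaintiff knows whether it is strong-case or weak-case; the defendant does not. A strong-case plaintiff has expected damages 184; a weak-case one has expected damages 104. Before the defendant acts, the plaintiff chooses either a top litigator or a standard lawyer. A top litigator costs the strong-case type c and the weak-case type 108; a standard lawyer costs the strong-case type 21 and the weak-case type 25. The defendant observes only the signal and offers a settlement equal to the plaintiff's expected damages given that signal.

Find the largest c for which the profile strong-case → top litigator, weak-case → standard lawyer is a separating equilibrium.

Under separation: top litigator → strong-case (pays 184); standard lawyer → weak-case (pays 104).
Weak-case: 104 − 25 = 79 ≥ 184 − 108 = 76. Holds regardless of c. ✓
Strong-case: 184 − c ≥ 104 − 21, so c ≤ 184 − 83 = 101.

101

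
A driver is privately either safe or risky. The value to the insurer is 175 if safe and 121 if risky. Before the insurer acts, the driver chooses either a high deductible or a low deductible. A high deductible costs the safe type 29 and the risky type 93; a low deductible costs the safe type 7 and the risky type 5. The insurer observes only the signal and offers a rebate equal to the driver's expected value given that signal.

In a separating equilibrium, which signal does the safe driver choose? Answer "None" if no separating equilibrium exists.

Try safe → high deductible, risky → low deductible:
  If types separate, high deductible earns payment 175 and low deductible earns 121.
  Safe: high deductible gives 175 − 29 = 146; low deductible gives 121 − 7 = 114. No deviation. ✓
  Risky: low deductible gives 121 − 5 = 116; high deductible gives 175 − 93 = 82. No deviation. ✓
Both hold — the safe type sends high deductible.

high deductible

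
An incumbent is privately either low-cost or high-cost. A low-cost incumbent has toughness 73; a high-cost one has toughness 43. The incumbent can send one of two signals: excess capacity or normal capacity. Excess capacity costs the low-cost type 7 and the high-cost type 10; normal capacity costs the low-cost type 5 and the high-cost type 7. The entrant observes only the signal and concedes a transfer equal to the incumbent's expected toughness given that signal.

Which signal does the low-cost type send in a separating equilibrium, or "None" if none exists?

None

Try low-cost → excess capacity, high-cost → normal capacity:
  Under separation the entrant infers type exactly: excess capacity → low-cost (pays 73), normal capacity → high-cost (pays 43).
  Low-cost: excess capacity gives 73 − 7 = 66; normal capacity gives 43 − 5 = 38. No deviation. ✓
  High-cost: normal capacity gives 43 − 7 = 36; excess capacity gives 73 − 10 = 63. Would deviate. ✗
Try low-cost → normal capacity, high-cost → excess capacity:
  Under separation the entrant infers type exactly: normal capacity → low-cost (pays 73), excess capacity → high-cost (pays 43).
  Low-cost: normal capacity gives 73 − 5 = 68; excess capacity gives 43 − 7 = 36. No deviation. ✓
  High-cost: excess capacity gives 43 − 10 = 33; normal capacity gives 73 − 7 = 66. Would deviate. ✗
Neither assignment is incentive-compatible.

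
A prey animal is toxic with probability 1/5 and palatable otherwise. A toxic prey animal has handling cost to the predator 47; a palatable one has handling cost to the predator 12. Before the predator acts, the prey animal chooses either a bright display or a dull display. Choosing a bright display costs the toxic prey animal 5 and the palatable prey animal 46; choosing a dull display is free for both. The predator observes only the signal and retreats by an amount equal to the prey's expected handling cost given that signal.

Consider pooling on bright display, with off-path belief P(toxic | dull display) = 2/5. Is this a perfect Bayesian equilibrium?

At the pooled signal (bright display) the predator holds the prior 1/5 and pays 1/5·47 + 4/5·12 = 19. Off-path (dull display) belief 2/5 gives 2/5·47 + 3/5·12 = 26.
Toxic: bright display gives 19 − 5 = 14; dull display gives 26 − 0 = 26. Deviates. ✗
Palatable: bright display gives 19 − 46 = -27; dull display gives 26 − 0 = 26. Deviates. ✗

No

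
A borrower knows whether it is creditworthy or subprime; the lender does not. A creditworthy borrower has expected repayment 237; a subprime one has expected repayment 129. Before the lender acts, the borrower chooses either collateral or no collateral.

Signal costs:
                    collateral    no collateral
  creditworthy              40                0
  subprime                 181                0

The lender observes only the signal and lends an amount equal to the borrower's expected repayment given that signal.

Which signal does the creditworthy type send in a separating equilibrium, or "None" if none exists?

Try creditworthy → collateral, subprime → no collateral:
  Under separation the lender infers type exactly: collateral → creditworthy (pays 237), no collateral → subprime (pays 129).
  Creditworthy: collateral gives 237 − 40 = 197; no collateral gives 129 − 0 = 129. No deviation. ✓
  Subprime: no collateral gives 129 − 0 = 129; collateral gives 237 − 181 = 56. No deviation. ✓
Both hold — the creditworthy type sends collateral.

collateral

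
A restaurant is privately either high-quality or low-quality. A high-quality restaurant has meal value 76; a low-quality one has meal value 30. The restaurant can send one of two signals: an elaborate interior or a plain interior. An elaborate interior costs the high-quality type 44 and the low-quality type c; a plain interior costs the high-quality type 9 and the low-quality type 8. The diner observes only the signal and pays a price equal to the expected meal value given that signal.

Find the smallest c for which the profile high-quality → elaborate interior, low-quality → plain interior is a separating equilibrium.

54

Under separation: elaborate interior → high-quality (pays 76); plain interior → low-quality (pays 30).
High-quality: 76 − 44 = 32 ≥ 30 − 9 = 21. Holds regardless of c. ✓
Low-quality: 30 − 8 ≥ 76 − c, so c ≥ 76 − 22 = 54.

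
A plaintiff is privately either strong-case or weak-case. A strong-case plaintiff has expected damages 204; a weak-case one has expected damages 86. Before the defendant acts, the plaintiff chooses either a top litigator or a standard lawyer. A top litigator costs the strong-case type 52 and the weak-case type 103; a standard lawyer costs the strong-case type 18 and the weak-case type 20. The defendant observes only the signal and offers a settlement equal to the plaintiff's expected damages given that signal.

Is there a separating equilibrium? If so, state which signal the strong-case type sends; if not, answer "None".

Try strong-case → top litigator, weak-case → standard lawyer:
  Under separation the defendant infers type exactly: top litigator → strong-case (pays 204), standard lawyer → weak-case (pays 86).
  Strong-case: top litigator gives 204 − 52 = 152; standard lawyer gives 86 − 18 = 68. No deviation. ✓
  Weak-case: standard lawyer gives 86 − 20 = 66; top litigator gives 204 − 103 = 101. Would deviate. ✗
Try strong-case → standard lawyer, weak-case → top litigator:
  Under separation the defendant infers type exactly: standard lawyer → strong-case (pays 204), top litigator → weak-case (pays 86).
  Strong-case: standard lawyer gives 204 − 18 = 186; top litigator gives 86 − 52 = 34. No deviation. ✓
  Weak-case: top litigator gives 86 − 103 = -17; standard lawyer gives 204 − 20 = 184. Would deviate. ✗
Neither assignment is incentive-compatible.

None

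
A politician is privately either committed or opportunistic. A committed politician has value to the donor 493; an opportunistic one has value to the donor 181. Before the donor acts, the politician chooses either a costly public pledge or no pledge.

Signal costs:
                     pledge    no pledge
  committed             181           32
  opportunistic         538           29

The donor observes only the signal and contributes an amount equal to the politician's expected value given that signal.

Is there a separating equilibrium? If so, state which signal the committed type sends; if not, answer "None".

Try committed → pledge, opportunistic → no pledge:
  If types separate, pledge earns payment 493 and no pledge earns 181.
  Committed: pledge gives 493 − 181 = 312; no pledge gives 181 − 32 = 149. No deviation. ✓
  Opportunistic: no pledge gives 181 − 29 = 152; pledge gives 493 − 538 = -45. No deviation. ✓
Both hold — the committed type sends pledge.

pledge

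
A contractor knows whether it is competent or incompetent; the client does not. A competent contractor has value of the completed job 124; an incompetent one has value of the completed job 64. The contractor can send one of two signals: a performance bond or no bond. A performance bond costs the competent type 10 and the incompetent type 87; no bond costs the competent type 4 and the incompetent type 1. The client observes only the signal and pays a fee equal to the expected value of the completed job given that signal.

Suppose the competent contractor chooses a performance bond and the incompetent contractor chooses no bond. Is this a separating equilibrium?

Yes

If types separate, bond earns payment 124 and no bond earns 64.
Competent: bond gives 124 − 10 = 114; no bond gives 64 − 4 = 60. No deviation. ✓
Incompetent: no bond gives 64 − 1 = 63; bond gives 124 − 87 = 37. No deviation. ✓
Both incentive constraints hold.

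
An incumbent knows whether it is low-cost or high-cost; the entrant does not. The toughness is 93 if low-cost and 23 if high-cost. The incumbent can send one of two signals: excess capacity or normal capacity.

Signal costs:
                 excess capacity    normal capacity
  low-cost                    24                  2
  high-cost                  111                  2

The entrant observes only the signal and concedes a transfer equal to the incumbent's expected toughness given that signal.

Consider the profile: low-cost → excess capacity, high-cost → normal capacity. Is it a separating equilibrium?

Yes

If types separate, excess capacity earns payment 93 and normal capacity earns 23.
Low-cost: excess capacity gives 93 − 24 = 69; normal capacity gives 23 − 2 = 21. No deviation. ✓
High-cost: normal capacity gives 23 − 2 = 21; excess capacity gives 93 − 111 = -18. No deviation. ✓
Neither type gains from mimicking the other.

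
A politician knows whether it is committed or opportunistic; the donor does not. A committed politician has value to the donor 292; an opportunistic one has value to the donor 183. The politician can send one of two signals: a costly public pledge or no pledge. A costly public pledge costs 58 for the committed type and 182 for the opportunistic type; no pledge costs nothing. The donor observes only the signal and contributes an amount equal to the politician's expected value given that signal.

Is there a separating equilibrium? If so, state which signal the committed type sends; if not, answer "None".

pledge

Try committed → pledge, opportunistic → no pledge:
  If types separate, pledge earns payment 292 and no pledge earns 183.
  Committed: pledge gives 292 − 58 = 234; no pledge gives 183 − 0 = 183. No deviation. ✓
  Opportunistic: no pledge gives 183 − 0 = 183; pledge gives 292 − 182 = 110. No deviation. ✓
Both hold — the committed type sends pledge.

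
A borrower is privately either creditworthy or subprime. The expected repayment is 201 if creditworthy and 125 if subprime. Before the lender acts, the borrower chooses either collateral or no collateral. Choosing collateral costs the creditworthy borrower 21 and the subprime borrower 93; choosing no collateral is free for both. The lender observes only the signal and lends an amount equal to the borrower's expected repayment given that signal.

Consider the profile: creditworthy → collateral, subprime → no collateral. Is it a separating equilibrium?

Under separation the lender infers type exactly: collateral → creditworthy (pays 201), no collateral → subprime (pays 125).
Creditworthy: collateral gives 201 − 21 = 180; no collateral gives 125 − 0 = 125. No deviation. ✓
Subprime: no collateral gives 125 − 0 = 125; collateral gives 201 − 93 = 108. No deviation. ✓
Both incentive constraints hold.

Yes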